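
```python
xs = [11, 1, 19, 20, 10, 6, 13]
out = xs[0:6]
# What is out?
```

xs has length 7. The slice xs[0:6] selects indices [0, 1, 2, 3, 4, 5] (0->11, 1->1, 2->19, 3->20, 4->10, 5->6), giving [11, 1, 19, 20, 10, 6].

[11, 1, 19, 20, 10, 6]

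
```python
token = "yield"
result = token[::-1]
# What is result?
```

token has length 5. The slice token[::-1] selects indices [4, 3, 2, 1, 0] (4->'d', 3->'l', 2->'e', 1->'i', 0->'y'), giving 'dleiy'.

'dleiy'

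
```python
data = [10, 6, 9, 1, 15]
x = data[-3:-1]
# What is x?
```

data has length 5. The slice data[-3:-1] selects indices [2, 3] (2->9, 3->1), giving [9, 1].

[9, 1]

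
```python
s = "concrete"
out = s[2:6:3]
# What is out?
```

s has length 8. The slice s[2:6:3] selects indices [2, 5] (2->'n', 5->'e'), giving 'ne'.

'ne'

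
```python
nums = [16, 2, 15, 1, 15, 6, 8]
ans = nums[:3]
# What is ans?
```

nums has length 7. The slice nums[:3] selects indices [0, 1, 2] (0->16, 1->2, 2->15), giving [16, 2, 15].

[16, 2, 15]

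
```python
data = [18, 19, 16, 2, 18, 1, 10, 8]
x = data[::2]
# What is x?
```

data has length 8. The slice data[::2] selects indices [0, 2, 4, 6] (0->18, 2->16, 4->18, 6->10), giving [18, 16, 18, 10].

[18, 16, 18, 10]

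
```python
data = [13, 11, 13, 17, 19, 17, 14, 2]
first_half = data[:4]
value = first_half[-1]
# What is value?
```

data has length 8. The slice data[:4] selects indices [0, 1, 2, 3] (0->13, 1->11, 2->13, 3->17), giving [13, 11, 13, 17]. So first_half = [13, 11, 13, 17]. Then first_half[-1] = 17.

17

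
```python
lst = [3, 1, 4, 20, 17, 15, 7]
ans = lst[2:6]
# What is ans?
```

lst has length 7. The slice lst[2:6] selects indices [2, 3, 4, 5] (2->4, 3->20, 4->17, 5->15), giving [4, 20, 17, 15].

[4, 20, 17, 15]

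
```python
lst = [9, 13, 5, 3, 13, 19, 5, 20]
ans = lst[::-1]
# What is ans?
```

lst has length 8. The slice lst[::-1] selects indices [7, 6, 5, 4, 3, 2, 1, 0] (7->20, 6->5, 5->19, 4->13, 3->3, 2->5, 1->13, 0->9), giving [20, 5, 19, 13, 3, 5, 13, 9].

[20, 5, 19, 13, 3, 5, 13, 9]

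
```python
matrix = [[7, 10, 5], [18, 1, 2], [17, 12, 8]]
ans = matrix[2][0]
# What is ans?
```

matrix[2] = [17, 12, 8]. Taking column 0 of that row yields 17.

17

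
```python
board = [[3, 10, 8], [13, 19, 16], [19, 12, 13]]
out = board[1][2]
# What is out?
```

board[1] = [13, 19, 16]. Taking column 2 of that row yields 16.

16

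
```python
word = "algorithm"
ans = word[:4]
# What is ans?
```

word has length 9. The slice word[:4] selects indices [0, 1, 2, 3] (0->'a', 1->'l', 2->'g', 3->'o'), giving 'algo'.

'algo'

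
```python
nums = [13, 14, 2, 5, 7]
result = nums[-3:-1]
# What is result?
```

nums has length 5. The slice nums[-3:-1] selects indices [2, 3] (2->2, 3->5), giving [2, 5].

[2, 5]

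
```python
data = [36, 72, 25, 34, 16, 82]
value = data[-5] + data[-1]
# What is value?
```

data has length 6. Negative index -5 maps to positive index 6 + (-5) = 1. data[1] = 72.
data has length 6. Negative index -1 maps to positive index 6 + (-1) = 5. data[5] = 82.
Sum: 72 + 82 = 154.

154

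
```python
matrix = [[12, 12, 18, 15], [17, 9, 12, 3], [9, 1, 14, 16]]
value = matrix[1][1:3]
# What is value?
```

matrix[1] = [17, 9, 12, 3]. matrix[1] has length 4. The slice matrix[1][1:3] selects indices [1, 2] (1->9, 2->12), giving [9, 12].

[9, 12]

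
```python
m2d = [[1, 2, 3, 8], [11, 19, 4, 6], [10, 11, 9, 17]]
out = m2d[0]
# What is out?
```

m2d has 3 rows. Row 0 is [1, 2, 3, 8].

[1, 2, 3, 8]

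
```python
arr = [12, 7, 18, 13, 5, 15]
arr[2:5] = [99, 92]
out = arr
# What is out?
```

arr starts as [12, 7, 18, 13, 5, 15] (length 6). The slice arr[2:5] covers indices [2, 3, 4] with values [18, 13, 5]. Replacing that slice with [99, 92] (different length) produces [12, 7, 99, 92, 15].

[12, 7, 99, 92, 15]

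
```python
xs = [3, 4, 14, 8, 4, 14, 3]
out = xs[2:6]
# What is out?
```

xs has length 7. The slice xs[2:6] selects indices [2, 3, 4, 5] (2->14, 3->8, 4->4, 5->14), giving [14, 8, 4, 14].

[14, 8, 4, 14]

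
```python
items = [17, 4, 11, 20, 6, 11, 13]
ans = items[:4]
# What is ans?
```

items has length 7. The slice items[:4] selects indices [0, 1, 2, 3] (0->17, 1->4, 2->11, 3->20), giving [17, 4, 11, 20].

[17, 4, 11, 20]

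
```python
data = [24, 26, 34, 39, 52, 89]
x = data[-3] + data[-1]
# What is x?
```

data has length 6. Negative index -3 maps to positive index 6 + (-3) = 3. data[3] = 39.
data has length 6. Negative index -1 maps to positive index 6 + (-1) = 5. data[5] = 89.
Sum: 39 + 89 = 128.

128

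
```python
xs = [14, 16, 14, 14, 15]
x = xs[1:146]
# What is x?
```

xs has length 5. The slice xs[1:146] selects indices [1, 2, 3, 4] (1->16, 2->14, 3->14, 4->15), giving [16, 14, 14, 15].

[16, 14, 14, 15]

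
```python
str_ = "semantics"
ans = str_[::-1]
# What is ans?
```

str_ has length 9. The slice str_[::-1] selects indices [8, 7, 6, 5, 4, 3, 2, 1, 0] (8->'s', 7->'c', 6->'i', 5->'t', 4->'n', 3->'a', 2->'m', 1->'e', 0->'s'), giving 'scitnames'.

'scitnames'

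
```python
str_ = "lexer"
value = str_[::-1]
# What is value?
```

str_ has length 5. The slice str_[::-1] selects indices [4, 3, 2, 1, 0] (4->'r', 3->'e', 2->'x', 1->'e', 0->'l'), giving 'rexel'.

'rexel'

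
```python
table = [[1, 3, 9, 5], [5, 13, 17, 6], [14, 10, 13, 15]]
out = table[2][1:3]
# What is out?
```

table[2] = [14, 10, 13, 15]. table[2] has length 4. The slice table[2][1:3] selects indices [1, 2] (1->10, 2->13), giving [10, 13].

[10, 13]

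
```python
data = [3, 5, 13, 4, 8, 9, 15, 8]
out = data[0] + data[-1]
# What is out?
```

data has length 8. data[0] = 3.
data has length 8. Negative index -1 maps to positive index 8 + (-1) = 7. data[7] = 8.
Sum: 3 + 8 = 11.

11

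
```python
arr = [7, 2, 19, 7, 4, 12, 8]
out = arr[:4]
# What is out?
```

arr has length 7. The slice arr[:4] selects indices [0, 1, 2, 3] (0->7, 1->2, 2->19, 3->7), giving [7, 2, 19, 7].

[7, 2, 19, 7]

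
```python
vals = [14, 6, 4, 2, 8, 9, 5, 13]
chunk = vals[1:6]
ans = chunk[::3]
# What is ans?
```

vals has length 8. The slice vals[1:6] selects indices [1, 2, 3, 4, 5] (1->6, 2->4, 3->2, 4->8, 5->9), giving [6, 4, 2, 8, 9]. So chunk = [6, 4, 2, 8, 9]. chunk has length 5. The slice chunk[::3] selects indices [0, 3] (0->6, 3->8), giving [6, 8].

[6, 8]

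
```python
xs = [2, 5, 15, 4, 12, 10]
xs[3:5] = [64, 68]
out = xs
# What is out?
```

xs starts as [2, 5, 15, 4, 12, 10] (length 6). The slice xs[3:5] covers indices [3, 4] with values [4, 12]. Replacing that slice with [64, 68] (same length) produces [2, 5, 15, 64, 68, 10].

[2, 5, 15, 64, 68, 10]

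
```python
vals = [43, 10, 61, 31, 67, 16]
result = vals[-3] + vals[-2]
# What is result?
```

vals has length 6. Negative index -3 maps to positive index 6 + (-3) = 3. vals[3] = 31.
vals has length 6. Negative index -2 maps to positive index 6 + (-2) = 4. vals[4] = 67.
Sum: 31 + 67 = 98.

98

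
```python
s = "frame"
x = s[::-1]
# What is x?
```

s has length 5. The slice s[::-1] selects indices [4, 3, 2, 1, 0] (4->'e', 3->'m', 2->'a', 1->'r', 0->'f'), giving 'emarf'.

'emarf'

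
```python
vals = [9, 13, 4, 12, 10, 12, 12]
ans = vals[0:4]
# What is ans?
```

vals has length 7. The slice vals[0:4] selects indices [0, 1, 2, 3] (0->9, 1->13, 2->4, 3->12), giving [9, 13, 4, 12].

[9, 13, 4, 12]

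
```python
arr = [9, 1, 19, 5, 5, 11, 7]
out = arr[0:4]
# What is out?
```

arr has length 7. The slice arr[0:4] selects indices [0, 1, 2, 3] (0->9, 1->1, 2->19, 3->5), giving [9, 1, 19, 5].

[9, 1, 19, 5]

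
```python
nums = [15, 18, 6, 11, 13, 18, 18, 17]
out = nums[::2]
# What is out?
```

nums has length 8. The slice nums[::2] selects indices [0, 2, 4, 6] (0->15, 2->6, 4->13, 6->18), giving [15, 6, 13, 18].

[15, 6, 13, 18]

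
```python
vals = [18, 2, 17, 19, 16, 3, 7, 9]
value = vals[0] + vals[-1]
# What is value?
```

vals has length 8. vals[0] = 18.
vals has length 8. Negative index -1 maps to positive index 8 + (-1) = 7. vals[7] = 9.
Sum: 18 + 9 = 27.

27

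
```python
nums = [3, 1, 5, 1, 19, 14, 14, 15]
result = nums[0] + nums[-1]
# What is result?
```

nums has length 8. nums[0] = 3.
nums has length 8. Negative index -1 maps to positive index 8 + (-1) = 7. nums[7] = 15.
Sum: 3 + 15 = 18.

18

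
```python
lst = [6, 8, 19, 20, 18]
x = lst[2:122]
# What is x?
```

lst has length 5. The slice lst[2:122] selects indices [2, 3, 4] (2->19, 3->20, 4->18), giving [19, 20, 18].

[19, 20, 18]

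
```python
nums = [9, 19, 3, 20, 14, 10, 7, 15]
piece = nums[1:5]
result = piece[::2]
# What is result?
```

nums has length 8. The slice nums[1:5] selects indices [1, 2, 3, 4] (1->19, 2->3, 3->20, 4->14), giving [19, 3, 20, 14]. So piece = [19, 3, 20, 14]. piece has length 4. The slice piece[::2] selects indices [0, 2] (0->19, 2->20), giving [19, 20].

[19, 20]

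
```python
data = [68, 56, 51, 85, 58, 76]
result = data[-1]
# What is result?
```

data has length 6. Negative index -1 maps to positive index 6 + (-1) = 5. data[5] = 76.

76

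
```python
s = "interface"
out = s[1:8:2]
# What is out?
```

s has length 9. The slice s[1:8:2] selects indices [1, 3, 5, 7] (1->'n', 3->'e', 5->'f', 7->'c'), giving 'nefc'.

'nefc'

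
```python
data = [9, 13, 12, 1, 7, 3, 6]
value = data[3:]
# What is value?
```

data has length 7. The slice data[3:] selects indices [3, 4, 5, 6] (3->1, 4->7, 5->3, 6->6), giving [1, 7, 3, 6].

[1, 7, 3, 6]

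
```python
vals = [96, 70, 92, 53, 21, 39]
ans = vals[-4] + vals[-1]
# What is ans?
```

vals has length 6. Negative index -4 maps to positive index 6 + (-4) = 2. vals[2] = 92.
vals has length 6. Negative index -1 maps to positive index 6 + (-1) = 5. vals[5] = 39.
Sum: 92 + 39 = 131.

131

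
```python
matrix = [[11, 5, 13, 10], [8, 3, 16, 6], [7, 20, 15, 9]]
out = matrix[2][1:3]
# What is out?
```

matrix[2] = [7, 20, 15, 9]. matrix[2] has length 4. The slice matrix[2][1:3] selects indices [1, 2] (1->20, 2->15), giving [20, 15].

[20, 15]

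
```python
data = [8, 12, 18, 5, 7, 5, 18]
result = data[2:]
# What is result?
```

data has length 7. The slice data[2:] selects indices [2, 3, 4, 5, 6] (2->18, 3->5, 4->7, 5->5, 6->18), giving [18, 5, 7, 5, 18].

[18, 5, 7, 5, 18]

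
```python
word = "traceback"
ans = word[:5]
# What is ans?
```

word has length 9. The slice word[:5] selects indices [0, 1, 2, 3, 4] (0->'t', 1->'r', 2->'a', 3->'c', 4->'e'), giving 'trace'.

'trace'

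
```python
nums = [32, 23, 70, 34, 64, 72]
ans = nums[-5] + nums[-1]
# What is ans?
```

nums has length 6. Negative index -5 maps to positive index 6 + (-5) = 1. nums[1] = 23.
nums has length 6. Negative index -1 maps to positive index 6 + (-1) = 5. nums[5] = 72.
Sum: 23 + 72 = 95.

95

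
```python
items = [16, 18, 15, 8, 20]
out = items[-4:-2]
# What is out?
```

items has length 5. The slice items[-4:-2] selects indices [1, 2] (1->18, 2->15), giving [18, 15].

[18, 15]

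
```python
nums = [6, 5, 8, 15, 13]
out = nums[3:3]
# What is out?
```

nums has length 5. The slice nums[3:3] resolves to an empty index range, so the result is [].

[]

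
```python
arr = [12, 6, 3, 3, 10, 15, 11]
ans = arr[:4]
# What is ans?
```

arr has length 7. The slice arr[:4] selects indices [0, 1, 2, 3] (0->12, 1->6, 2->3, 3->3), giving [12, 6, 3, 3].

[12, 6, 3, 3]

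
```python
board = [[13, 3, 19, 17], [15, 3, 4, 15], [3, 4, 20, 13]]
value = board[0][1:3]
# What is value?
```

board[0] = [13, 3, 19, 17]. board[0] has length 4. The slice board[0][1:3] selects indices [1, 2] (1->3, 2->19), giving [3, 19].

[3, 19]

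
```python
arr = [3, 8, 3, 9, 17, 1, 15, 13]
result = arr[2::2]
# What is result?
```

arr has length 8. The slice arr[2::2] selects indices [2, 4, 6] (2->3, 4->17, 6->15), giving [3, 17, 15].

[3, 17, 15]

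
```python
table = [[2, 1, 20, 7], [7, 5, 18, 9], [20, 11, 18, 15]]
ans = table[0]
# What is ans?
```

table has 3 rows. Row 0 is [2, 1, 20, 7].

[2, 1, 20, 7]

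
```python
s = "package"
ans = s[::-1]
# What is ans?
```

s has length 7. The slice s[::-1] selects indices [6, 5, 4, 3, 2, 1, 0] (6->'e', 5->'g', 4->'a', 3->'k', 2->'c', 1->'a', 0->'p'), giving 'egakcap'.

'egakcap'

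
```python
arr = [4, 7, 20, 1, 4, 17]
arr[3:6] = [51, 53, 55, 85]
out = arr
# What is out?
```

arr starts as [4, 7, 20, 1, 4, 17] (length 6). The slice arr[3:6] covers indices [3, 4, 5] with values [1, 4, 17]. Replacing that slice with [51, 53, 55, 85] (different length) produces [4, 7, 20, 51, 53, 55, 85].

[4, 7, 20, 51, 53, 55, 85]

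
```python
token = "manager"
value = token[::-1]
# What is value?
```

token has length 7. The slice token[::-1] selects indices [6, 5, 4, 3, 2, 1, 0] (6->'r', 5->'e', 4->'g', 3->'a', 2->'n', 1->'a', 0->'m'), giving 'reganam'.

'reganam'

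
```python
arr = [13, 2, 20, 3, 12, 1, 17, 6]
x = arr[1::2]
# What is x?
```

arr has length 8. The slice arr[1::2] selects indices [1, 3, 5, 7] (1->2, 3->3, 5->1, 7->6), giving [2, 3, 1, 6].

[2, 3, 1, 6]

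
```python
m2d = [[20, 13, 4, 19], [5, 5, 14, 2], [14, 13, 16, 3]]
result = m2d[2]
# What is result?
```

m2d has 3 rows. Row 2 is [14, 13, 16, 3].

[14, 13, 16, 3]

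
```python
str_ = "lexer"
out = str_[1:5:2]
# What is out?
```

str_ has length 5. The slice str_[1:5:2] selects indices [1, 3] (1->'e', 3->'e'), giving 'ee'.

'ee'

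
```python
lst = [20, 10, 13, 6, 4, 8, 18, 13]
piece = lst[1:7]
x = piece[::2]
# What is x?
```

lst has length 8. The slice lst[1:7] selects indices [1, 2, 3, 4, 5, 6] (1->10, 2->13, 3->6, 4->4, 5->8, 6->18), giving [10, 13, 6, 4, 8, 18]. So piece = [10, 13, 6, 4, 8, 18]. piece has length 6. The slice piece[::2] selects indices [0, 2, 4] (0->10, 2->6, 4->8), giving [10, 6, 8].

[10, 6, 8]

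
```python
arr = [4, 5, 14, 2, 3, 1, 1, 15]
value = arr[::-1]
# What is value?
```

arr has length 8. The slice arr[::-1] selects indices [7, 6, 5, 4, 3, 2, 1, 0] (7->15, 6->1, 5->1, 4->3, 3->2, 2->14, 1->5, 0->4), giving [15, 1, 1, 3, 2, 14, 5, 4].

[15, 1, 1, 3, 2, 14, 5, 4]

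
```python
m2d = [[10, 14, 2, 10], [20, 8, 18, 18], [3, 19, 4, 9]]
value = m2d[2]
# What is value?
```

m2d has 3 rows. Row 2 is [3, 19, 4, 9].

[3, 19, 4, 9]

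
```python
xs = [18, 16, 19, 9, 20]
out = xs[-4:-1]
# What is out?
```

xs has length 5. The slice xs[-4:-1] selects indices [1, 2, 3] (1->16, 2->19, 3->9), giving [16, 19, 9].

[16, 19, 9]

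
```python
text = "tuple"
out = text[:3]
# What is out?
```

text has length 5. The slice text[:3] selects indices [0, 1, 2] (0->'t', 1->'u', 2->'p'), giving 'tup'.

'tup'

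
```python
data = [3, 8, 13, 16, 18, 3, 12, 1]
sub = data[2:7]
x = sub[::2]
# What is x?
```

data has length 8. The slice data[2:7] selects indices [2, 3, 4, 5, 6] (2->13, 3->16, 4->18, 5->3, 6->12), giving [13, 16, 18, 3, 12]. So sub = [13, 16, 18, 3, 12]. sub has length 5. The slice sub[::2] selects indices [0, 2, 4] (0->13, 2->18, 4->12), giving [13, 18, 12].

[13, 18, 12]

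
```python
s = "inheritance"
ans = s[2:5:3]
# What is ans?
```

s has length 11. The slice s[2:5:3] selects indices [2] (2->'h'), giving 'h'.

'h'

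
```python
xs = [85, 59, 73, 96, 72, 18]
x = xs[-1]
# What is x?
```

xs has length 6. Negative index -1 maps to positive index 6 + (-1) = 5. xs[5] = 18.

18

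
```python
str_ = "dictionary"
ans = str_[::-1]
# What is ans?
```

str_ has length 10. The slice str_[::-1] selects indices [9, 8, 7, 6, 5, 4, 3, 2, 1, 0] (9->'y', 8->'r', 7->'a', 6->'n', 5->'o', 4->'i', 3->'t', 2->'c', 1->'i', 0->'d'), giving 'yranoitcid'.

'yranoitcid'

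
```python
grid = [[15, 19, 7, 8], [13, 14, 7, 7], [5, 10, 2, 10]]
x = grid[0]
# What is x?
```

grid has 3 rows. Row 0 is [15, 19, 7, 8].

[15, 19, 7, 8]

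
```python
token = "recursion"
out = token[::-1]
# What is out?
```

token has length 9. The slice token[::-1] selects indices [8, 7, 6, 5, 4, 3, 2, 1, 0] (8->'n', 7->'o', 6->'i', 5->'s', 4->'r', 3->'u', 2->'c', 1->'e', 0->'r'), giving 'noisrucer'.

'noisrucer'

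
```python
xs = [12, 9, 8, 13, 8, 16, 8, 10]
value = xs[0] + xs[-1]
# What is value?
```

xs has length 8. xs[0] = 12.
xs has length 8. Negative index -1 maps to positive index 8 + (-1) = 7. xs[7] = 10.
Sum: 12 + 10 = 22.

22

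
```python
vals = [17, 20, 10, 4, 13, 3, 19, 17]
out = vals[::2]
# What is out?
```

vals has length 8. The slice vals[::2] selects indices [0, 2, 4, 6] (0->17, 2->10, 4->13, 6->19), giving [17, 10, 13, 19].

[17, 10, 13, 19]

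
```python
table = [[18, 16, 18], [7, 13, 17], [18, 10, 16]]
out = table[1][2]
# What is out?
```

table[1] = [7, 13, 17]. Taking column 2 of that row yields 17.

17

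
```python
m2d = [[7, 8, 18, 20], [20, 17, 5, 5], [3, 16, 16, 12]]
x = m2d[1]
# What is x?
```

m2d has 3 rows. Row 1 is [20, 17, 5, 5].

[20, 17, 5, 5]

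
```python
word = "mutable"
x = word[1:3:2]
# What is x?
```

word has length 7. The slice word[1:3:2] selects indices [1] (1->'u'), giving 'u'.

'u'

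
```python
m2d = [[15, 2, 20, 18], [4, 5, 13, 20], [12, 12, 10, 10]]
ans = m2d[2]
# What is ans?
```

m2d has 3 rows. Row 2 is [12, 12, 10, 10].

[12, 12, 10, 10]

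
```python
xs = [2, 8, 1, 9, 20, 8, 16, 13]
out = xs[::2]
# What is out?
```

xs has length 8. The slice xs[::2] selects indices [0, 2, 4, 6] (0->2, 2->1, 4->20, 6->16), giving [2, 1, 20, 16].

[2, 1, 20, 16]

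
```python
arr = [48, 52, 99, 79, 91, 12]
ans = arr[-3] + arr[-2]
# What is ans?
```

arr has length 6. Negative index -3 maps to positive index 6 + (-3) = 3. arr[3] = 79.
arr has length 6. Negative index -2 maps to positive index 6 + (-2) = 4. arr[4] = 91.
Sum: 79 + 91 = 170.

170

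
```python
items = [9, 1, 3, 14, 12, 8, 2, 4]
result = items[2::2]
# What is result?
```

items has length 8. The slice items[2::2] selects indices [2, 4, 6] (2->3, 4->12, 6->2), giving [3, 12, 2].

[3, 12, 2]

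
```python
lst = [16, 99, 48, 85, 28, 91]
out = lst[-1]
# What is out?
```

lst has length 6. Negative index -1 maps to positive index 6 + (-1) = 5. lst[5] = 91.

91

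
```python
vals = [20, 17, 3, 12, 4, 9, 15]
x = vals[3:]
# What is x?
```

vals has length 7. The slice vals[3:] selects indices [3, 4, 5, 6] (3->12, 4->4, 5->9, 6->15), giving [12, 4, 9, 15].

[12, 4, 9, 15]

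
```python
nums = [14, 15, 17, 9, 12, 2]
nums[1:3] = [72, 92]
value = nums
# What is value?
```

nums starts as [14, 15, 17, 9, 12, 2] (length 6). The slice nums[1:3] covers indices [1, 2] with values [15, 17]. Replacing that slice with [72, 92] (same length) produces [14, 72, 92, 9, 12, 2].

[14, 72, 92, 9, 12, 2]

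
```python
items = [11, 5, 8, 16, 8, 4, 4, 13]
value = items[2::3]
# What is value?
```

items has length 8. The slice items[2::3] selects indices [2, 5] (2->8, 5->4), giving [8, 4].

[8, 4]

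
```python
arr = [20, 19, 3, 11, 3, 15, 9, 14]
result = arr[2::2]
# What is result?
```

arr has length 8. The slice arr[2::2] selects indices [2, 4, 6] (2->3, 4->3, 6->9), giving [3, 3, 9].

[3, 3, 9]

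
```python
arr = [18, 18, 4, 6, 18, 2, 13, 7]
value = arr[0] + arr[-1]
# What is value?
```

arr has length 8. arr[0] = 18.
arr has length 8. Negative index -1 maps to positive index 8 + (-1) = 7. arr[7] = 7.
Sum: 18 + 7 = 25.

25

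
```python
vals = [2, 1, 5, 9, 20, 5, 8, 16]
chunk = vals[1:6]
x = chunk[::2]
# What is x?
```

vals has length 8. The slice vals[1:6] selects indices [1, 2, 3, 4, 5] (1->1, 2->5, 3->9, 4->20, 5->5), giving [1, 5, 9, 20, 5]. So chunk = [1, 5, 9, 20, 5]. chunk has length 5. The slice chunk[::2] selects indices [0, 2, 4] (0->1, 2->9, 4->5), giving [1, 9, 5].

[1, 9, 5]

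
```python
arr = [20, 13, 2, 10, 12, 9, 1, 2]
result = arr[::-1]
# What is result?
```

arr has length 8. The slice arr[::-1] selects indices [7, 6, 5, 4, 3, 2, 1, 0] (7->2, 6->1, 5->9, 4->12, 3->10, 2->2, 1->13, 0->20), giving [2, 1, 9, 12, 10, 2, 13, 20].

[2, 1, 9, 12, 10, 2, 13, 20]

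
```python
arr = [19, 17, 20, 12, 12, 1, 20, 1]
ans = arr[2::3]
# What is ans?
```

arr has length 8. The slice arr[2::3] selects indices [2, 5] (2->20, 5->1), giving [20, 1].

[20, 1]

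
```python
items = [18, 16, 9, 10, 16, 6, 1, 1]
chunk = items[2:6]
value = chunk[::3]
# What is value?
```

items has length 8. The slice items[2:6] selects indices [2, 3, 4, 5] (2->9, 3->10, 4->16, 5->6), giving [9, 10, 16, 6]. So chunk = [9, 10, 16, 6]. chunk has length 4. The slice chunk[::3] selects indices [0, 3] (0->9, 3->6), giving [9, 6].

[9, 6]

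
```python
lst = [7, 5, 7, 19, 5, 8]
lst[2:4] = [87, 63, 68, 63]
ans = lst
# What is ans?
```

lst starts as [7, 5, 7, 19, 5, 8] (length 6). The slice lst[2:4] covers indices [2, 3] with values [7, 19]. Replacing that slice with [87, 63, 68, 63] (different length) produces [7, 5, 87, 63, 68, 63, 5, 8].

[7, 5, 87, 63, 68, 63, 5, 8]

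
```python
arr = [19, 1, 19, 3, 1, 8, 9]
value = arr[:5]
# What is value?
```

arr has length 7. The slice arr[:5] selects indices [0, 1, 2, 3, 4] (0->19, 1->1, 2->19, 3->3, 4->1), giving [19, 1, 19, 3, 1].

[19, 1, 19, 3, 1]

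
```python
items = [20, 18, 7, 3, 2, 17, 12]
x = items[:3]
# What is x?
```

items has length 7. The slice items[:3] selects indices [0, 1, 2] (0->20, 1->18, 2->7), giving [20, 18, 7].

[20, 18, 7]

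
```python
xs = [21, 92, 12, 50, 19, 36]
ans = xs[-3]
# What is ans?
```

xs has length 6. Negative index -3 maps to positive index 6 + (-3) = 3. xs[3] = 50.

50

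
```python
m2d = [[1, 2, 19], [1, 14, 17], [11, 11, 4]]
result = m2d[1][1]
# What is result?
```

m2d[1] = [1, 14, 17]. Taking column 1 of that row yields 14.

14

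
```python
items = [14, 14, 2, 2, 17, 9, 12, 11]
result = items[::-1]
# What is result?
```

items has length 8. The slice items[::-1] selects indices [7, 6, 5, 4, 3, 2, 1, 0] (7->11, 6->12, 5->9, 4->17, 3->2, 2->2, 1->14, 0->14), giving [11, 12, 9, 17, 2, 2, 14, 14].

[11, 12, 9, 17, 2, 2, 14, 14]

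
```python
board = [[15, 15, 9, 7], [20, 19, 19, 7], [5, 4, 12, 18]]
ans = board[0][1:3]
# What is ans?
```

board[0] = [15, 15, 9, 7]. board[0] has length 4. The slice board[0][1:3] selects indices [1, 2] (1->15, 2->9), giving [15, 9].

[15, 9]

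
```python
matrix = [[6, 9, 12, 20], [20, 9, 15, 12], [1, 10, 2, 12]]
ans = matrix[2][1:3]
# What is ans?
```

matrix[2] = [1, 10, 2, 12]. matrix[2] has length 4. The slice matrix[2][1:3] selects indices [1, 2] (1->10, 2->2), giving [10, 2].

[10, 2]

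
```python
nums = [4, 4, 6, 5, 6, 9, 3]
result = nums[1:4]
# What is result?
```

nums has length 7. The slice nums[1:4] selects indices [1, 2, 3] (1->4, 2->6, 3->5), giving [4, 6, 5].

[4, 6, 5]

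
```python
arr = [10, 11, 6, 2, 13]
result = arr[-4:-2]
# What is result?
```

arr has length 5. The slice arr[-4:-2] selects indices [1, 2] (1->11, 2->6), giving [11, 6].

[11, 6]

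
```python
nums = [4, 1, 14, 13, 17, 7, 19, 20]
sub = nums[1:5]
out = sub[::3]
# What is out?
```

nums has length 8. The slice nums[1:5] selects indices [1, 2, 3, 4] (1->1, 2->14, 3->13, 4->17), giving [1, 14, 13, 17]. So sub = [1, 14, 13, 17]. sub has length 4. The slice sub[::3] selects indices [0, 3] (0->1, 3->17), giving [1, 17].

[1, 17]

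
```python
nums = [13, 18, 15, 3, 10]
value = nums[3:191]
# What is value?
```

nums has length 5. The slice nums[3:191] selects indices [3, 4] (3->3, 4->10), giving [3, 10].

[3, 10]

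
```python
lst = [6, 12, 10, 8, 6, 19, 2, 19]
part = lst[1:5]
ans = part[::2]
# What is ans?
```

lst has length 8. The slice lst[1:5] selects indices [1, 2, 3, 4] (1->12, 2->10, 3->8, 4->6), giving [12, 10, 8, 6]. So part = [12, 10, 8, 6]. part has length 4. The slice part[::2] selects indices [0, 2] (0->12, 2->8), giving [12, 8].

[12, 8]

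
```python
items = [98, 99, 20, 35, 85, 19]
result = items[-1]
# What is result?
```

items has length 6. Negative index -1 maps to positive index 6 + (-1) = 5. items[5] = 19.

19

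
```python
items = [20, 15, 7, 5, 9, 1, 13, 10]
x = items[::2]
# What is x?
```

items has length 8. The slice items[::2] selects indices [0, 2, 4, 6] (0->20, 2->7, 4->9, 6->13), giving [20, 7, 9, 13].

[20, 7, 9, 13]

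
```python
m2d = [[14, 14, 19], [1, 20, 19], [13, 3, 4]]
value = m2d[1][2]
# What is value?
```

m2d[1] = [1, 20, 19]. Taking column 2 of that row yields 19.

19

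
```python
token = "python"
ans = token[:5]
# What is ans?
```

token has length 6. The slice token[:5] selects indices [0, 1, 2, 3, 4] (0->'p', 1->'y', 2->'t', 3->'h', 4->'o'), giving 'pytho'.

'pytho'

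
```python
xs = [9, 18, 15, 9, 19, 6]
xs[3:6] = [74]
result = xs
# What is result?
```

xs starts as [9, 18, 15, 9, 19, 6] (length 6). The slice xs[3:6] covers indices [3, 4, 5] with values [9, 19, 6]. Replacing that slice with [74] (different length) produces [9, 18, 15, 74].

[9, 18, 15, 74]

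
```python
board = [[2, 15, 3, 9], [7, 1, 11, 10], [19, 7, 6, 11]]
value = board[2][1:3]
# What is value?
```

board[2] = [19, 7, 6, 11]. board[2] has length 4. The slice board[2][1:3] selects indices [1, 2] (1->7, 2->6), giving [7, 6].

[7, 6]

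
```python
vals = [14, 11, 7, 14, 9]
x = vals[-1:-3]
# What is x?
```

vals has length 5. The slice vals[-1:-3] resolves to an empty index range, so the result is [].

[]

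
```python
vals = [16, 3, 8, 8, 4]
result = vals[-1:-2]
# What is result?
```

vals has length 5. The slice vals[-1:-2] resolves to an empty index range, so the result is [].

[]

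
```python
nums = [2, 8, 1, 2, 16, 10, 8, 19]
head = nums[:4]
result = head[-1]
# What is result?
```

nums has length 8. The slice nums[:4] selects indices [0, 1, 2, 3] (0->2, 1->8, 2->1, 3->2), giving [2, 8, 1, 2]. So head = [2, 8, 1, 2]. Then head[-1] = 2.

2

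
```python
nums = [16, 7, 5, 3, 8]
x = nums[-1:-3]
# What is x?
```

nums has length 5. The slice nums[-1:-3] resolves to an empty index range, so the result is [].

[]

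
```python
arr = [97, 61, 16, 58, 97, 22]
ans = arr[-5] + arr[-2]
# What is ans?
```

arr has length 6. Negative index -5 maps to positive index 6 + (-5) = 1. arr[1] = 61.
arr has length 6. Negative index -2 maps to positive index 6 + (-2) = 4. arr[4] = 97.
Sum: 61 + 97 = 158.

158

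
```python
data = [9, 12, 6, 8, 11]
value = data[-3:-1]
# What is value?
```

data has length 5. The slice data[-3:-1] selects indices [2, 3] (2->6, 3->8), giving [6, 8].

[6, 8]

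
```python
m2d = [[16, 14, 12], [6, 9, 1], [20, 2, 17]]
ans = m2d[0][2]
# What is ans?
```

m2d[0] = [16, 14, 12]. Taking column 2 of that row yields 12.

12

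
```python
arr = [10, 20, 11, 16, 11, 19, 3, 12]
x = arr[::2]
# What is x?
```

arr has length 8. The slice arr[::2] selects indices [0, 2, 4, 6] (0->10, 2->11, 4->11, 6->3), giving [10, 11, 11, 3].

[10, 11, 11, 3]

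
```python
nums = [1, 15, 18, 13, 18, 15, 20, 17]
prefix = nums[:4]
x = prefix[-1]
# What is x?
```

nums has length 8. The slice nums[:4] selects indices [0, 1, 2, 3] (0->1, 1->15, 2->18, 3->13), giving [1, 15, 18, 13]. So prefix = [1, 15, 18, 13]. Then prefix[-1] = 13.

13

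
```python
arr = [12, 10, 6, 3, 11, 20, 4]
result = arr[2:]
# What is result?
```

arr has length 7. The slice arr[2:] selects indices [2, 3, 4, 5, 6] (2->6, 3->3, 4->11, 5->20, 6->4), giving [6, 3, 11, 20, 4].

[6, 3, 11, 20, 4]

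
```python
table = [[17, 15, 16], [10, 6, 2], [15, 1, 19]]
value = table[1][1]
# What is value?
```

table[1] = [10, 6, 2]. Taking column 1 of that row yields 6.

6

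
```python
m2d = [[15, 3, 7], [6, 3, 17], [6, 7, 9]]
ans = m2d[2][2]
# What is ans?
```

m2d[2] = [6, 7, 9]. Taking column 2 of that row yields 9.

9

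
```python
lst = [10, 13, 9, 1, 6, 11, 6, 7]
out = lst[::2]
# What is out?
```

lst has length 8. The slice lst[::2] selects indices [0, 2, 4, 6] (0->10, 2->9, 4->6, 6->6), giving [10, 9, 6, 6].

[10, 9, 6, 6]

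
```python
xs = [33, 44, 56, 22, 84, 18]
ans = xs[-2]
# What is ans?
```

xs has length 6. Negative index -2 maps to positive index 6 + (-2) = 4. xs[4] = 84.

84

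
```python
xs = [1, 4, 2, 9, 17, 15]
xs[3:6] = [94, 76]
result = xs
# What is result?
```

xs starts as [1, 4, 2, 9, 17, 15] (length 6). The slice xs[3:6] covers indices [3, 4, 5] with values [9, 17, 15]. Replacing that slice with [94, 76] (different length) produces [1, 4, 2, 94, 76].

[1, 4, 2, 94, 76]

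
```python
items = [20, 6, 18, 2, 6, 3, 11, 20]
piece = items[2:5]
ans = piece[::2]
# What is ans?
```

items has length 8. The slice items[2:5] selects indices [2, 3, 4] (2->18, 3->2, 4->6), giving [18, 2, 6]. So piece = [18, 2, 6]. piece has length 3. The slice piece[::2] selects indices [0, 2] (0->18, 2->6), giving [18, 6].

[18, 6]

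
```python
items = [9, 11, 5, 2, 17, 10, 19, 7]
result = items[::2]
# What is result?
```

items has length 8. The slice items[::2] selects indices [0, 2, 4, 6] (0->9, 2->5, 4->17, 6->19), giving [9, 5, 17, 19].

[9, 5, 17, 19]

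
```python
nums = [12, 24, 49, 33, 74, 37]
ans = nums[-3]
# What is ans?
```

nums has length 6. Negative index -3 maps to positive index 6 + (-3) = 3. nums[3] = 33.

33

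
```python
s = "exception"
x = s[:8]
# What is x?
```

s has length 9. The slice s[:8] selects indices [0, 1, 2, 3, 4, 5, 6, 7] (0->'e', 1->'x', 2->'c', 3->'e', 4->'p', 5->'t', 6->'i', 7->'o'), giving 'exceptio'.

'exceptio'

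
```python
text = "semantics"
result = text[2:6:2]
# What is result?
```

text has length 9. The slice text[2:6:2] selects indices [2, 4] (2->'m', 4->'n'), giving 'mn'.

'mn'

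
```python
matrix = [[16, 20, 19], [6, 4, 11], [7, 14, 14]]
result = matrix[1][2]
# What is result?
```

matrix[1] = [6, 4, 11]. Taking column 2 of that row yields 11.

11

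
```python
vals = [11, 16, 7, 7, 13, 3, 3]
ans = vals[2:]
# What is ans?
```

vals has length 7. The slice vals[2:] selects indices [2, 3, 4, 5, 6] (2->7, 3->7, 4->13, 5->3, 6->3), giving [7, 7, 13, 3, 3].

[7, 7, 13, 3, 3]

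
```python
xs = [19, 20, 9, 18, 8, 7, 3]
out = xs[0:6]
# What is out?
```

xs has length 7. The slice xs[0:6] selects indices [0, 1, 2, 3, 4, 5] (0->19, 1->20, 2->9, 3->18, 4->8, 5->7), giving [19, 20, 9, 18, 8, 7].

[19, 20, 9, 18, 8, 7]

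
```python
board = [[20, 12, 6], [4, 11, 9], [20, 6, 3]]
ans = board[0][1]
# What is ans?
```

board[0] = [20, 12, 6]. Taking column 1 of that row yields 12.

12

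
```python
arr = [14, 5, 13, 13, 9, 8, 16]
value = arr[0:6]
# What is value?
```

arr has length 7. The slice arr[0:6] selects indices [0, 1, 2, 3, 4, 5] (0->14, 1->5, 2->13, 3->13, 4->9, 5->8), giving [14, 5, 13, 13, 9, 8].

[14, 5, 13, 13, 9, 8]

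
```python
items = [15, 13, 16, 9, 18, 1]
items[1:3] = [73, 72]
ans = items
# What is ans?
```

items starts as [15, 13, 16, 9, 18, 1] (length 6). The slice items[1:3] covers indices [1, 2] with values [13, 16]. Replacing that slice with [73, 72] (same length) produces [15, 73, 72, 9, 18, 1].

[15, 73, 72, 9, 18, 1]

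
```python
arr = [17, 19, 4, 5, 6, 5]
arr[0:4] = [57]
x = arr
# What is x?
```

arr starts as [17, 19, 4, 5, 6, 5] (length 6). The slice arr[0:4] covers indices [0, 1, 2, 3] with values [17, 19, 4, 5]. Replacing that slice with [57] (different length) produces [57, 6, 5].

[57, 6, 5]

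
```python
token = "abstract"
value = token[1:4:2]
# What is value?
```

token has length 8. The slice token[1:4:2] selects indices [1, 3] (1->'b', 3->'t'), giving 'bt'.

'bt'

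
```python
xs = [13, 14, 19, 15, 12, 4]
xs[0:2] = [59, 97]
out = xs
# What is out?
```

xs starts as [13, 14, 19, 15, 12, 4] (length 6). The slice xs[0:2] covers indices [0, 1] with values [13, 14]. Replacing that slice with [59, 97] (same length) produces [59, 97, 19, 15, 12, 4].

[59, 97, 19, 15, 12, 4]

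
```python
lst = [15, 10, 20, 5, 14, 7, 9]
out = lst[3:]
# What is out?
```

lst has length 7. The slice lst[3:] selects indices [3, 4, 5, 6] (3->5, 4->14, 5->7, 6->9), giving [5, 14, 7, 9].

[5, 14, 7, 9]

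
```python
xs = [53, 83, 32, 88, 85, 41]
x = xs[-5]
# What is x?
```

xs has length 6. Negative index -5 maps to positive index 6 + (-5) = 1. xs[1] = 83.

83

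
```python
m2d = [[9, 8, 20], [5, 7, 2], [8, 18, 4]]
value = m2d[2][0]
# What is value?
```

m2d[2] = [8, 18, 4]. Taking column 0 of that row yields 8.

8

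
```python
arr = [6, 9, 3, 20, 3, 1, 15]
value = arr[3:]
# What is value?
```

arr has length 7. The slice arr[3:] selects indices [3, 4, 5, 6] (3->20, 4->3, 5->1, 6->15), giving [20, 3, 1, 15].

[20, 3, 1, 15]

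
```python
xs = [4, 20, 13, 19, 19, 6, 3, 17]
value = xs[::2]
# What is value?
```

xs has length 8. The slice xs[::2] selects indices [0, 2, 4, 6] (0->4, 2->13, 4->19, 6->3), giving [4, 13, 19, 3].

[4, 13, 19, 3]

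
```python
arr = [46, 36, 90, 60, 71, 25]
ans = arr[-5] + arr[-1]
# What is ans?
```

arr has length 6. Negative index -5 maps to positive index 6 + (-5) = 1. arr[1] = 36.
arr has length 6. Negative index -1 maps to positive index 6 + (-1) = 5. arr[5] = 25.
Sum: 36 + 25 = 61.

61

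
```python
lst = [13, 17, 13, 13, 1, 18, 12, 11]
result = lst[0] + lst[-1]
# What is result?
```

lst has length 8. lst[0] = 13.
lst has length 8. Negative index -1 maps to positive index 8 + (-1) = 7. lst[7] = 11.
Sum: 13 + 11 = 24.

24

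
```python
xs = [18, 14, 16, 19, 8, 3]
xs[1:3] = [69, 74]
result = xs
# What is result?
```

xs starts as [18, 14, 16, 19, 8, 3] (length 6). The slice xs[1:3] covers indices [1, 2] with values [14, 16]. Replacing that slice with [69, 74] (same length) produces [18, 69, 74, 19, 8, 3].

[18, 69, 74, 19, 8, 3]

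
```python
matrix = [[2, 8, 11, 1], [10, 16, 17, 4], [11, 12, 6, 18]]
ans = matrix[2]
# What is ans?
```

matrix has 3 rows. Row 2 is [11, 12, 6, 18].

[11, 12, 6, 18]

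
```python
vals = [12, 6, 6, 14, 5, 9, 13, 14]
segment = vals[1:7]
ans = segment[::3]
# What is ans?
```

vals has length 8. The slice vals[1:7] selects indices [1, 2, 3, 4, 5, 6] (1->6, 2->6, 3->14, 4->5, 5->9, 6->13), giving [6, 6, 14, 5, 9, 13]. So segment = [6, 6, 14, 5, 9, 13]. segment has length 6. The slice segment[::3] selects indices [0, 3] (0->6, 3->5), giving [6, 5].

[6, 5]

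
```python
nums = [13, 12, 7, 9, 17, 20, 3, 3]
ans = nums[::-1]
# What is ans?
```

nums has length 8. The slice nums[::-1] selects indices [7, 6, 5, 4, 3, 2, 1, 0] (7->3, 6->3, 5->20, 4->17, 3->9, 2->7, 1->12, 0->13), giving [3, 3, 20, 17, 9, 7, 12, 13].

[3, 3, 20, 17, 9, 7, 12, 13]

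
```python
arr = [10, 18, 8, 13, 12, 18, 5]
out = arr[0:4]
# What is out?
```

arr has length 7. The slice arr[0:4] selects indices [0, 1, 2, 3] (0->10, 1->18, 2->8, 3->13), giving [10, 18, 8, 13].

[10, 18, 8, 13]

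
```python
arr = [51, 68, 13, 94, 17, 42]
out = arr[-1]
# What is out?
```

arr has length 6. Negative index -1 maps to positive index 6 + (-1) = 5. arr[5] = 42.

42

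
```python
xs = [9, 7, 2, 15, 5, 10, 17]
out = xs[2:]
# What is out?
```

xs has length 7. The slice xs[2:] selects indices [2, 3, 4, 5, 6] (2->2, 3->15, 4->5, 5->10, 6->17), giving [2, 15, 5, 10, 17].

[2, 15, 5, 10, 17]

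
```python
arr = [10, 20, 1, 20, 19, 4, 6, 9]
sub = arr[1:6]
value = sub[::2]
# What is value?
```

arr has length 8. The slice arr[1:6] selects indices [1, 2, 3, 4, 5] (1->20, 2->1, 3->20, 4->19, 5->4), giving [20, 1, 20, 19, 4]. So sub = [20, 1, 20, 19, 4]. sub has length 5. The slice sub[::2] selects indices [0, 2, 4] (0->20, 2->20, 4->4), giving [20, 20, 4].

[20, 20, 4]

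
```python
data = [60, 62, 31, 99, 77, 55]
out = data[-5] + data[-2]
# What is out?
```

data has length 6. Negative index -5 maps to positive index 6 + (-5) = 1. data[1] = 62.
data has length 6. Negative index -2 maps to positive index 6 + (-2) = 4. data[4] = 77.
Sum: 62 + 77 = 139.

139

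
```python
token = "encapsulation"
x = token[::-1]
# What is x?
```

token has length 13. The slice token[::-1] selects indices [12, 11, 10, 9, 8, 7, 6, 5, 4, 3, 2, 1, 0] (12->'n', 11->'o', 10->'i', 9->'t', 8->'a', 7->'l', 6->'u', 5->'s', 4->'p', 3->'a', 2->'c', 1->'n', 0->'e'), giving 'noitaluspacne'.

'noitaluspacne'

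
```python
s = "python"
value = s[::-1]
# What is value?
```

s has length 6. The slice s[::-1] selects indices [5, 4, 3, 2, 1, 0] (5->'n', 4->'o', 3->'h', 2->'t', 1->'y', 0->'p'), giving 'nohtyp'.

'nohtyp'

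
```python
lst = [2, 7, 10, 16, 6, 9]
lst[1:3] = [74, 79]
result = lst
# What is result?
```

lst starts as [2, 7, 10, 16, 6, 9] (length 6). The slice lst[1:3] covers indices [1, 2] with values [7, 10]. Replacing that slice with [74, 79] (same length) produces [2, 74, 79, 16, 6, 9].

[2, 74, 79, 16, 6, 9]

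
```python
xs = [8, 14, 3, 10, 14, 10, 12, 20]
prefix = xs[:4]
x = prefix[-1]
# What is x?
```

xs has length 8. The slice xs[:4] selects indices [0, 1, 2, 3] (0->8, 1->14, 2->3, 3->10), giving [8, 14, 3, 10]. So prefix = [8, 14, 3, 10]. Then prefix[-1] = 10.

10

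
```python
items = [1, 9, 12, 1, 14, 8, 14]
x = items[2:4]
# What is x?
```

items has length 7. The slice items[2:4] selects indices [2, 3] (2->12, 3->1), giving [12, 1].

[12, 1]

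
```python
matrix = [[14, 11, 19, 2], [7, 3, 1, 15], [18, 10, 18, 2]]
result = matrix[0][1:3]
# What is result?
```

matrix[0] = [14, 11, 19, 2]. matrix[0] has length 4. The slice matrix[0][1:3] selects indices [1, 2] (1->11, 2->19), giving [11, 19].

[11, 19]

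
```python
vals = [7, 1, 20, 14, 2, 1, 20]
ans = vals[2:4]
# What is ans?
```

vals has length 7. The slice vals[2:4] selects indices [2, 3] (2->20, 3->14), giving [20, 14].

[20, 14]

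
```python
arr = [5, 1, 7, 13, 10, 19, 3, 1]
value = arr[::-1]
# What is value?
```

arr has length 8. The slice arr[::-1] selects indices [7, 6, 5, 4, 3, 2, 1, 0] (7->1, 6->3, 5->19, 4->10, 3->13, 2->7, 1->1, 0->5), giving [1, 3, 19, 10, 13, 7, 1, 5].

[1, 3, 19, 10, 13, 7, 1, 5]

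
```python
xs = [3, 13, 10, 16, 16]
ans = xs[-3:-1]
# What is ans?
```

xs has length 5. The slice xs[-3:-1] selects indices [2, 3] (2->10, 3->16), giving [10, 16].

[10, 16]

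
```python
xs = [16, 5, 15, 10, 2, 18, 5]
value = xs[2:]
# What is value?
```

xs has length 7. The slice xs[2:] selects indices [2, 3, 4, 5, 6] (2->15, 3->10, 4->2, 5->18, 6->5), giving [15, 10, 2, 18, 5].

[15, 10, 2, 18, 5]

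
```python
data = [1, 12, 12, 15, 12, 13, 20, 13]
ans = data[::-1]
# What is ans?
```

data has length 8. The slice data[::-1] selects indices [7, 6, 5, 4, 3, 2, 1, 0] (7->13, 6->20, 5->13, 4->12, 3->15, 2->12, 1->12, 0->1), giving [13, 20, 13, 12, 15, 12, 12, 1].

[13, 20, 13, 12, 15, 12, 12, 1]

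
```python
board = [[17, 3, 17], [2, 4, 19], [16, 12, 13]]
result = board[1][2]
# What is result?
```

board[1] = [2, 4, 19]. Taking column 2 of that row yields 19.

19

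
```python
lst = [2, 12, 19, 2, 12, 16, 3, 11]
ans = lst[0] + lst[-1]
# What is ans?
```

lst has length 8. lst[0] = 2.
lst has length 8. Negative index -1 maps to positive index 8 + (-1) = 7. lst[7] = 11.
Sum: 2 + 11 = 13.

13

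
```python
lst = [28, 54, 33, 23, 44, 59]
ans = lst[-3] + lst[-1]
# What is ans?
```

lst has length 6. Negative index -3 maps to positive index 6 + (-3) = 3. lst[3] = 23.
lst has length 6. Negative index -1 maps to positive index 6 + (-1) = 5. lst[5] = 59.
Sum: 23 + 59 = 82.

82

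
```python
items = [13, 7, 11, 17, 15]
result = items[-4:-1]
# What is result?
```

items has length 5. The slice items[-4:-1] selects indices [1, 2, 3] (1->7, 2->11, 3->17), giving [7, 11, 17].

[7, 11, 17]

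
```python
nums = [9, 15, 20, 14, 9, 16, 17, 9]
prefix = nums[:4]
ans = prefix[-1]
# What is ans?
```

nums has length 8. The slice nums[:4] selects indices [0, 1, 2, 3] (0->9, 1->15, 2->20, 3->14), giving [9, 15, 20, 14]. So prefix = [9, 15, 20, 14]. Then prefix[-1] = 14.

14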